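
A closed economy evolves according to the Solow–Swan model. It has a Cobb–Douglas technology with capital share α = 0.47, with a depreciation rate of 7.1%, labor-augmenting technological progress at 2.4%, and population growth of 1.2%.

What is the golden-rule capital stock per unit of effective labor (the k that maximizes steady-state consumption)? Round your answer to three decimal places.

The golden rule sets f'(k) = n + g + δ, i.e. α·k^(α−1) = n + g + δ.
So k^(1−α) = α / (n + g + δ) = 0.47 / 0.107 = 4.3925.
k_gold = 4.3925^(1/0.53) ≈ 16.3179

k_gold ≈ 16.318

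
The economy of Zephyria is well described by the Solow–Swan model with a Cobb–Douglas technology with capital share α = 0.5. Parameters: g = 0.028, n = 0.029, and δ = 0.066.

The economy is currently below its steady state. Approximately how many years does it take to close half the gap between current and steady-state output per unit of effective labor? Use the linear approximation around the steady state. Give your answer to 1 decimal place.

Near the steady state the convergence rate is λ = (1 − α)(n + g + δ).
λ = (1 − 0.5) × 0.123 = 0.5 × 0.123 = 0.0615
Half-life = ln 2 / λ = 0.6931 / 0.0615 ≈ 11.27 years

about 11.3 years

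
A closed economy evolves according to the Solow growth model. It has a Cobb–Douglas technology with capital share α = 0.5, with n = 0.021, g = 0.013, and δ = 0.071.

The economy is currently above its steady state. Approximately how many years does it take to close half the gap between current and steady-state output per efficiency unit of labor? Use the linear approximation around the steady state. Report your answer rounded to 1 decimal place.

Near the steady state the convergence rate is λ = (1 − α)(n + g + δ).
λ = (1 − 0.5) × 0.105 = 0.5 × 0.105 = 0.0525
Half-life = ln 2 / λ = 0.6931 / 0.0525 ≈ 13.20 years

t_½ ≈ 13.2 years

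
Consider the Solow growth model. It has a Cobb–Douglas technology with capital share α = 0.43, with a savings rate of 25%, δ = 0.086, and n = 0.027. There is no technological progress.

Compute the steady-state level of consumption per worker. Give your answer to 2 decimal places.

Steady state requires s·f(k) = (n + δ)·k, i.e. s·k^α = (n + δ)·k.
Dividing both sides by k: k^(1−α) = s / (n + δ).
k^0.57 = 0.25 / (0.027 + 0.086) = 0.25 / 0.113 = 2.2124
k* = 2.2124^(1/0.57) ≈ 4.0274
y* = (k*)^α = 4.0274^0.43 ≈ 1.8204
c* = (1 − s)·y* = (1 − 0.25) × 1.8204 ≈ 1.3653

c* ≈ 1.37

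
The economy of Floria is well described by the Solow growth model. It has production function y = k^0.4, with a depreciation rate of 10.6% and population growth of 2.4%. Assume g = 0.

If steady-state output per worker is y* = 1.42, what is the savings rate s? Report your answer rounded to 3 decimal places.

s ≈ 0.220

Steady state requires s·f(k) = (n + δ)·k, i.e. s·k^α = (n + δ)·k.
Since y* = [s/(n + δ)]^(α/(1−α)), we have s/(n + δ) = (y*)^((1−α)/α) = 1.42^1.5 = 1.6921.
Therefore s = 1.6921 × (n + δ) = 1.6921 × 0.130 = 0.2200.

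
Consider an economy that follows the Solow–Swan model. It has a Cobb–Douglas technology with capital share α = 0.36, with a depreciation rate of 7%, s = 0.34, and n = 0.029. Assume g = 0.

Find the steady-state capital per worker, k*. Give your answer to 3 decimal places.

In steady state, investment equals break-even investment: s·k^α = (n + δ)·k.
Rearranging, k^(1−α) = s / (n + δ).
k^0.64 = 0.34 / (0.029 + 0.070) = 0.34 / 0.099 = 3.4343
k* = 3.4343^(1/0.64) ≈ 6.8746

k* ≈ 6.875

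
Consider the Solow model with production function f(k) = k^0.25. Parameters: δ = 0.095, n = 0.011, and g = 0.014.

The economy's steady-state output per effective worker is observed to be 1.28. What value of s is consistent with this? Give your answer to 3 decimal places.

s ≈ 0.252

Steady state requires s·f(k) = (n + g + δ)·k, i.e. s·k^α = (n + g + δ)·k.
Since y* = [s/(n + g + δ)]^(α/(1−α)), we have s/(n + g + δ) = (y*)^((1−α)/α) = 1.28^3 = 2.0972.
Therefore s = 2.0972 × (n + g + δ) = 2.0972 × 0.120 = 0.2517.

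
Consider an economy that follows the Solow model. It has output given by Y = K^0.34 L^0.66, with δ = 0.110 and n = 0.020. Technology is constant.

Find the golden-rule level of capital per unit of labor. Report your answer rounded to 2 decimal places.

The golden rule sets f'(k) = n + δ, i.e. α·k^(α−1) = n + δ.
So k^(1−α) = α / (n + δ) = 0.34 / 0.130 = 2.6154.
k_gold = 2.6154^(1/0.66) ≈ 4.2917

k_gold ≈ 4.29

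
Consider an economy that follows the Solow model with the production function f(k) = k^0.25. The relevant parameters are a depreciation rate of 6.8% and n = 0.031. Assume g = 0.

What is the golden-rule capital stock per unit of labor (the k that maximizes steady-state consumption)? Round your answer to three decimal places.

The golden rule sets f'(k) = n + δ, i.e. α·k^(α−1) = n + δ.
So k^(1−α) = α / (n + δ) = 0.25 / 0.099 = 2.5253.
k_gold = 2.5253^(1/0.75) ≈ 3.4389

k_gold ≈ 3.439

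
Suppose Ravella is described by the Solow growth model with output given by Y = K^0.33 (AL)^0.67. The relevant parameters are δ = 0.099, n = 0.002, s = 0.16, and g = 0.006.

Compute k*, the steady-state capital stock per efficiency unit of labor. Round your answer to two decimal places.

k* ≈ 1.82

In steady state, investment equals break-even investment: s·k^α = (n + g + δ)·k.
Dividing both sides by k: k^(1−α) = s / (n + g + δ).
k^0.67 = 0.16 / (0.002 + 0.006 + 0.099) = 0.16 / 0.107 = 1.4953
k* = 1.4953^(1/0.67) ≈ 1.8230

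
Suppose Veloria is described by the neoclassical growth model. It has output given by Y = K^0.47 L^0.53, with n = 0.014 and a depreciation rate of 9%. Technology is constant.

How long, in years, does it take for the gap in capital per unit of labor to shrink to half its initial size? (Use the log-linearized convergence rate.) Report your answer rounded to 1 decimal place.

about 12.6 years

Near the steady state the convergence rate is λ = (1 − α)(n + δ).
λ = (1 − 0.47) × 0.104 = 0.53 × 0.104 = 0.05512
Half-life = ln 2 / λ = 0.6931 / 0.05512 ≈ 12.57 years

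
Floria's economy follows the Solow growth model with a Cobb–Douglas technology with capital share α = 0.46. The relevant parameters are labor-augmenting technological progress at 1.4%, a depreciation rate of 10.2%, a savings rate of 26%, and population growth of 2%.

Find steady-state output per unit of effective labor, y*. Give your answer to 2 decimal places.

At the steady state, Δk = 0, so s·k^α = (n + g + δ)·k.
Rearranging, k^(1−α) = s / (n + g + δ).
k^0.54 = 0.26 / (0.020 + 0.014 + 0.102) = 0.26 / 0.136 = 1.9118
k* = 1.9118^(1/0.54) ≈ 3.3204
y* = (k*)^α = 3.3204^0.46 ≈ 1.7368

y* = 1.74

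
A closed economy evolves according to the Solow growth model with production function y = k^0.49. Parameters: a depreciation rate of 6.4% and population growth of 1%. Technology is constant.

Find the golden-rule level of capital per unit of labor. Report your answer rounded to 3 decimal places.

The golden rule sets f'(k) = n + δ, i.e. α·k^(α−1) = n + δ.
So k^(1−α) = α / (n + δ) = 0.49 / 0.074 = 6.6216.
k_gold = 6.6216^(1/0.51) ≈ 40.7128

k_gold ≈ 40.713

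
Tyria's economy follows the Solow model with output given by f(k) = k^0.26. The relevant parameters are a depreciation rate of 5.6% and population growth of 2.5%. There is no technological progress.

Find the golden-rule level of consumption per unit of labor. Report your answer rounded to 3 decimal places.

At the golden rule, f'(k) = n + δ, so α·k^(α−1) = n + δ and k_gold = (α/(n + δ))^(1/(1−α)).
k_gold = (0.26/0.081)^(1/0.74) = 3.2099^1.3514 ≈ 4.8358
c_gold = f(k_gold) − (n + δ)·k_gold = 1.5065 − 0.081×4.8358 ≈ 1.1148

c_gold ≈ 1.115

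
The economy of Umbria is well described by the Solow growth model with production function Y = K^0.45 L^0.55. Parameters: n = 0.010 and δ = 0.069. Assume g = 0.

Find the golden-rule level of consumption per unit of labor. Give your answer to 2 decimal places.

At the golden rule, f'(k) = n + δ, so α·k^(α−1) = n + δ and k_gold = (α/(n + δ))^(1/(1−α)).
k_gold = (0.45/0.079)^(1/0.55) = 5.6962^1.8182 ≈ 23.6486
c_gold = f(k_gold) − (n + δ)·k_gold = 4.1516 − 0.079×23.6486 ≈ 2.2834

c_gold ≈ 2.28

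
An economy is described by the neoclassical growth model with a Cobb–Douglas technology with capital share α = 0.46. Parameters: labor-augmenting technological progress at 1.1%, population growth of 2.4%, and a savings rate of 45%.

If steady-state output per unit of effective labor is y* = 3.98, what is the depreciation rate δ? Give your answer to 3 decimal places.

In steady state, investment equals break-even investment: s·k^α = (n + g + δ)·k.
Since y* = [s/(n + g + δ)]^(α/(1−α)), we have s/(n + g + δ) = (y*)^((1−α)/α) = 3.98^1.1739 = 5.0606.
Therefore n + g + δ = s / 5.0606 = 0.45 / 5.0606 = 0.0889, so δ = 0.0889 − 0.035 = 0.0539.

δ ≈ 0.054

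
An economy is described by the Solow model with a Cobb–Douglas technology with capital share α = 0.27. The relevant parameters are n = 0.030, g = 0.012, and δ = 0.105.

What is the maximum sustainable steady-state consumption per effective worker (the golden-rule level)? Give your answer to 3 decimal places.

At the golden rule, f'(k) = n + g + δ, so α·k^(α−1) = n + g + δ and k_gold = (α/(n + g + δ))^(1/(1−α)).
k_gold = (0.27/0.147)^(1/0.73) = 1.8367^1.3699 ≈ 2.2999
c_gold = f(k_gold) − (n + g + δ)·k_gold = 1.2522 − 0.147×2.2999 ≈ 0.9141

c_gold ≈ 0.914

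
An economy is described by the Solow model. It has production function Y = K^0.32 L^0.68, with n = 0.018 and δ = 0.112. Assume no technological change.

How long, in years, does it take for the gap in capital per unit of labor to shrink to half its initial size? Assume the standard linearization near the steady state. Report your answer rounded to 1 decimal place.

Near the steady state the convergence rate is λ = (1 − α)(n + δ).
λ = (1 − 0.32) × 0.130 = 0.68 × 0.130 = 0.0884
Half-life = ln 2 / λ = 0.6931 / 0.0884 ≈ 7.84 years

about 7.8 years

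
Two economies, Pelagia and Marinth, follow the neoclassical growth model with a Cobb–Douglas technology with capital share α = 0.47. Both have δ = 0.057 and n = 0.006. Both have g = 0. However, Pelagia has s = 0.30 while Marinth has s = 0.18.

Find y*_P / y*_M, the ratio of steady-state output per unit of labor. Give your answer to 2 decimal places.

Steady-state y* = [s/(n + δ)]^(α/(1−α)), so the ratio is [ (s_P/(n + δ)_P) / (s_M/(n + δ)_M) ]^0.8868.
s_P/(n + δ)_P = 0.30/0.063 = 4.7619; s_M/(n + δ)_M = 0.18/0.063 = 2.8571.
Ratio = (4.7619/2.8571)^0.8868 = 1.6667^0.8868 ≈ 1.5731

y*_P / y*_M ≈ 1.57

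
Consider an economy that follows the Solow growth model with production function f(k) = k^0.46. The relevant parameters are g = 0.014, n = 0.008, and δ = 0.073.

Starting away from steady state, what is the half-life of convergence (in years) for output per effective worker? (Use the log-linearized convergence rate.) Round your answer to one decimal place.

Near the steady state the convergence rate is λ = (1 − α)(n + g + δ).
λ = (1 − 0.46) × 0.095 = 0.54 × 0.095 = 0.0513
Half-life = ln 2 / λ = 0.6931 / 0.0513 ≈ 13.51 years

half-life ≈ 13.5 years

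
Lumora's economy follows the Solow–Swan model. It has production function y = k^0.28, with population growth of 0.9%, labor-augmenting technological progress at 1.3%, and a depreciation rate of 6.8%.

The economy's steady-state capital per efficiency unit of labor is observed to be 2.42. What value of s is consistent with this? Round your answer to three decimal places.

s ≈ 0.170

In steady state, investment equals break-even investment: s·k^α = (n + g + δ)·k.
So s / (n + g + δ) = (k*)^(1−α) = 2.42^0.72 = 1.8895.
Therefore s = 1.8895 × (n + g + δ) = 1.8895 × 0.090 = 0.1701.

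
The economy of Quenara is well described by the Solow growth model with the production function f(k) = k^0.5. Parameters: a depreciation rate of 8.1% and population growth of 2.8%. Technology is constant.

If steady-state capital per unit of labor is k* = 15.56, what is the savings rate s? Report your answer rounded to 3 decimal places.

s ≈ 0.430

In steady state, investment equals break-even investment: s·k^α = (n + δ)·k.
So s / (n + δ) = (k*)^(1−α) = 15.56^0.5 = 3.9446.
Therefore s = 3.9446 × (n + δ) = 3.9446 × 0.109 = 0.4300.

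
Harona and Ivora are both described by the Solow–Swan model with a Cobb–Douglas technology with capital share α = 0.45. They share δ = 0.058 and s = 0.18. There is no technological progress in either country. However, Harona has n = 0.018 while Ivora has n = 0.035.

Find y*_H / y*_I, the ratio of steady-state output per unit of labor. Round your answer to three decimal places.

ratio ≈ 1.180

Steady-state y* = [s/(n + δ)]^(α/(1−α)), so the ratio is [ (s_H/(n + δ)_H) / (s_I/(n + δ)_I) ]^0.8182.
s_H/(n + δ)_H = 0.18/0.076 = 2.3684; s_I/(n + δ)_I = 0.18/0.093 = 1.9355.
Ratio = (2.3684/1.9355)^0.8182 = 1.2237^0.8182 ≈ 1.1796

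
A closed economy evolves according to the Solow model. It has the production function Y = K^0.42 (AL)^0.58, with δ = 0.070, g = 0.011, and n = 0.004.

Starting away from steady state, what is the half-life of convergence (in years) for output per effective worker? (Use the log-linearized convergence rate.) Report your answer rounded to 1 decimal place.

Near the steady state the convergence rate is λ = (1 − α)(n + g + δ).
λ = (1 − 0.42) × 0.085 = 0.58 × 0.085 = 0.0493
Half-life = ln 2 / λ = 0.6931 / 0.0493 ≈ 14.06 years

half-life ≈ 14.1 years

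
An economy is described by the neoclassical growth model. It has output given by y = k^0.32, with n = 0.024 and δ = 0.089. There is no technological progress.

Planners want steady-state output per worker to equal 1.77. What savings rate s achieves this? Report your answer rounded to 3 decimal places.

In steady state, investment equals break-even investment: s·k^α = (n + δ)·k.
Since y* = [s/(n + δ)]^(α/(1−α)), we have s/(n + δ) = (y*)^((1−α)/α) = 1.77^2.125 = 3.3647.
Therefore s = 3.3647 × (n + δ) = 3.3647 × 0.113 = 0.3802.

s ≈ 0.380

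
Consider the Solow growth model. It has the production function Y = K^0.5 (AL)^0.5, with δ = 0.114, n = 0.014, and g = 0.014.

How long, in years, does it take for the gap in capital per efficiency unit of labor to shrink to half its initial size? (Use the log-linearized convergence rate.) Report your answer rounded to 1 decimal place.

half-life ≈ 9.8 years

Near the steady state the convergence rate is λ = (1 − α)(n + g + δ).
λ = (1 − 0.5) × 0.142 = 0.5 × 0.142 = 0.0710
Half-life = ln 2 / λ = 0.6931 / 0.0710 ≈ 9.76 years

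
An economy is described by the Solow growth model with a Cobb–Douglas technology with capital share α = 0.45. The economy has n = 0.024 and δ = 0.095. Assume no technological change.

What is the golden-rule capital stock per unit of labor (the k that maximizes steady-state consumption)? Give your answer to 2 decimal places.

The golden rule sets f'(k) = n + δ, i.e. α·k^(α−1) = n + δ.
So k^(1−α) = α / (n + δ) = 0.45 / 0.119 = 3.7815.
k_gold = 3.7815^(1/0.55) ≈ 11.2279

k_gold ≈ 11.23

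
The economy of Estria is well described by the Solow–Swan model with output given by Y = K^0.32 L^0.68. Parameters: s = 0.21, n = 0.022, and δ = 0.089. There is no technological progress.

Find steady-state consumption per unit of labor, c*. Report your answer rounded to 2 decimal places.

At the steady state, Δk = 0, so s·k^α = (n + δ)·k.
Dividing both sides by k: k^(1−α) = s / (n + δ).
k^0.68 = 0.21 / (0.022 + 0.089) = 0.21 / 0.111 = 1.8919
k* = 1.8919^(1/0.68) ≈ 2.5539
y* = (k*)^α = 2.5539^0.32 ≈ 1.3499
c* = (1 − s)·y* = (1 − 0.21) × 1.3499 ≈ 1.0664

c* ≈ 1.07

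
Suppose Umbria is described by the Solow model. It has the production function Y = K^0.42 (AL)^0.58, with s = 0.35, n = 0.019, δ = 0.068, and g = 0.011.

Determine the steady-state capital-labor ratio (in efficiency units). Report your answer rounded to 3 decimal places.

k* = 8.978

Steady state requires s·f(k) = (n + g + δ)·k, i.e. s·k^α = (n + g + δ)·k.
Dividing both sides by k: k^(1−α) = s / (n + g + δ).
k^0.58 = 0.35 / (0.019 + 0.011 + 0.068) = 0.35 / 0.098 = 3.5714
k* = 3.5714^(1/0.58) ≈ 8.9778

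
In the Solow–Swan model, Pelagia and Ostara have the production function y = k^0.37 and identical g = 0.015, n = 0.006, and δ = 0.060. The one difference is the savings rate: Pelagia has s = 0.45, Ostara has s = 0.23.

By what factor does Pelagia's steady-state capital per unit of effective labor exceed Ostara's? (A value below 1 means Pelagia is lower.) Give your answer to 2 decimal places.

k*_P / k*_O ≈ 2.90

Steady-state k* = [s/(n + g + δ)]^(1/(1−α)), so the ratio is [ (s_P/(n + g + δ)_P) / (s_O/(n + g + δ)_O) ]^1.5873.
s_P/(n + g + δ)_P = 0.45/0.081 = 5.5556; s_O/(n + g + δ)_O = 0.23/0.081 = 2.8395.
Ratio = (5.5556/2.8395)^1.5873 = 1.9565^1.5873 ≈ 2.9018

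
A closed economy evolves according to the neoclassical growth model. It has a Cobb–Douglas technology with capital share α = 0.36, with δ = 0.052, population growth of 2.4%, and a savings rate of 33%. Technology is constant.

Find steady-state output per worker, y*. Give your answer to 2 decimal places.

Steady state requires s·f(k) = (n + δ)·k, i.e. s·k^α = (n + δ)·k.
Dividing both sides by k: k^(1−α) = s / (n + δ).
k^0.64 = 0.33 / (0.024 + 0.052) = 0.33 / 0.076 = 4.3421
k* = 4.3421^(1/0.64) ≈ 9.9176
y* = (k*)^α = 9.9176^0.36 ≈ 2.2841

y* = 2.28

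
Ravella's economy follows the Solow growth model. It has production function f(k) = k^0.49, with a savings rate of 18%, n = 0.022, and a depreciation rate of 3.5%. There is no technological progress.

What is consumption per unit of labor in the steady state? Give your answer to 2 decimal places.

In steady state, investment equals break-even investment: s·k^α = (n + δ)·k.
Rearranging, k^(1−α) = s / (n + δ).
k^0.51 = 0.18 / (0.022 + 0.035) = 0.18 / 0.057 = 3.1579
k* = 3.1579^(1/0.51) ≈ 9.5326
y* = (k*)^α = 9.5326^0.49 ≈ 3.0187
c* = (1 − s)·y* = (1 − 0.18) × 3.0187 ≈ 2.4753

c* ≈ 2.48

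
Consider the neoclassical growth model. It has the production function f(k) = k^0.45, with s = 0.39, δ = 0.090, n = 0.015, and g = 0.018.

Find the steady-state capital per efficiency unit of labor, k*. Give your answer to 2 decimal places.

k* ≈ 8.15

At the steady state, Δk = 0, so s·k^α = (n + g + δ)·k.
Rearranging, k^(1−α) = s / (n + g + δ).
k^0.55 = 0.39 / (0.015 + 0.018 + 0.090) = 0.39 / 0.123 = 3.1707
k* = 3.1707^(1/0.55) ≈ 8.1506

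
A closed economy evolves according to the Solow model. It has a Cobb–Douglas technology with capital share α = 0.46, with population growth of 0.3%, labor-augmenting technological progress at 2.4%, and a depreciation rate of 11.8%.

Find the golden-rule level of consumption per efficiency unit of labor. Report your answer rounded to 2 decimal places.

c_gold ≈ 1.44

At the golden rule, f'(k) = n + g + δ, so α·k^(α−1) = n + g + δ and k_gold = (α/(n + g + δ))^(1/(1−α)).
k_gold = (0.46/0.145)^(1/0.54) = 3.1724^1.8519 ≈ 8.4824
c_gold = f(k_gold) − (n + g + δ)·k_gold = 2.6737 − 0.145×8.4824 ≈ 1.4438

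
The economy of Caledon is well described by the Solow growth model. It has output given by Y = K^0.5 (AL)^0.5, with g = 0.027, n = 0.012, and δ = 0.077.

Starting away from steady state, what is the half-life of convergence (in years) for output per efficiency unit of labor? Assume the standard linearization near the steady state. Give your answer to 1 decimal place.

Near the steady state the convergence rate is λ = (1 − α)(n + g + δ).
λ = (1 − 0.5) × 0.116 = 0.5 × 0.116 = 0.0580
Half-life = ln 2 / λ = 0.6931 / 0.0580 ≈ 11.95 years

about 12.0 years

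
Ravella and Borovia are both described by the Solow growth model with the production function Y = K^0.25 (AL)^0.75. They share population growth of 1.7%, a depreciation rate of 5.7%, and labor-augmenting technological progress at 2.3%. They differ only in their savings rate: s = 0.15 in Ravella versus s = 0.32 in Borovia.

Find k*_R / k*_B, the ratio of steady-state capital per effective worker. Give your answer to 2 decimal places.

ratio ≈ 0.36

Steady-state k* = [s/(n + g + δ)]^(1/(1−α)), so the ratio is [ (s_R/(n + g + δ)_R) / (s_B/(n + g + δ)_B) ]^1.3333.
s_R/(n + g + δ)_R = 0.15/0.097 = 1.5464; s_B/(n + g + δ)_B = 0.32/0.097 = 3.2990.
Ratio = (1.5464/3.2990)^1.3333 = 0.4687^1.3333 ≈ 0.3641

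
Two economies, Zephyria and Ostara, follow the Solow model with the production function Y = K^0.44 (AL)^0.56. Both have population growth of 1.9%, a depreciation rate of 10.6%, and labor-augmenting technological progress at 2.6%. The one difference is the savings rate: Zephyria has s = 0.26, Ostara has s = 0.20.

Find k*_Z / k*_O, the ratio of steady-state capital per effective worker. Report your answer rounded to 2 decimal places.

ratio ≈ 1.60

Steady-state k* = [s/(n + g + δ)]^(1/(1−α)), so the ratio is [ (s_Z/(n + g + δ)_Z) / (s_O/(n + g + δ)_O) ]^1.7857.
s_Z/(n + g + δ)_Z = 0.26/0.151 = 1.7219; s_O/(n + g + δ)_O = 0.20/0.151 = 1.3245.
Ratio = (1.7219/1.3245)^1.7857 = 1.3000^1.7857 ≈ 1.5976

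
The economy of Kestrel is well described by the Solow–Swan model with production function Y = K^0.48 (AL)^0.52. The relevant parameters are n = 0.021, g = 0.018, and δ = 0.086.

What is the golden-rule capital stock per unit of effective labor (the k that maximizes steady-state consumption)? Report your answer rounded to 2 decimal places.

The golden rule sets f'(k) = n + g + δ, i.e. α·k^(α−1) = n + g + δ.
So k^(1−α) = α / (n + g + δ) = 0.48 / 0.125 = 3.8400.
k_gold = 3.8400^(1/0.52) ≈ 13.2958

k_gold ≈ 13.30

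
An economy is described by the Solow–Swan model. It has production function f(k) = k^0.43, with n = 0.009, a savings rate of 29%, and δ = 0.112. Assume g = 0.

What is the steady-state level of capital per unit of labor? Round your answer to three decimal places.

In steady state, investment equals break-even investment: s·k^α = (n + δ)·k.
Rearranging, k^(1−α) = s / (n + δ).
k^0.57 = 0.29 / (0.009 + 0.112) = 0.29 / 0.121 = 2.3967
k* = 2.3967^(1/0.57) ≈ 4.6344

k* = 4.634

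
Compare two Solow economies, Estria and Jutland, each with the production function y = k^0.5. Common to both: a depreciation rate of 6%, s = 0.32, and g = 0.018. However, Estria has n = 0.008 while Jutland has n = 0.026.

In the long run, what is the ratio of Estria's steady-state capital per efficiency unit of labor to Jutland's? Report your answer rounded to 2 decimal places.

k*_E / k*_J ≈ 1.46

Steady-state k* = [s/(n + g + δ)]^(1/(1−α)), so the ratio is [ (s_E/(n + g + δ)_E) / (s_J/(n + g + δ)_J) ]^2.
s_E/(n + g + δ)_E = 0.32/0.086 = 3.7209; s_J/(n + g + δ)_J = 0.32/0.104 = 3.0769.
Ratio = (3.7209/3.0769)^2 = 1.2093^2 ≈ 1.4624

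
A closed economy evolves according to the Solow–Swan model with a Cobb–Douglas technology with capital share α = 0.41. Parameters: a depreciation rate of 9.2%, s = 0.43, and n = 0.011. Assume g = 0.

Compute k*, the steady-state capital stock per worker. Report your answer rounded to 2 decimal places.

k* ≈ 11.27

Steady state requires s·f(k) = (n + δ)·k, i.e. s·k^α = (n + δ)·k.
Dividing both sides by k: k^(1−α) = s / (n + δ).
k^0.59 = 0.43 / (0.011 + 0.092) = 0.43 / 0.103 = 4.1748
k* = 4.1748^(1/0.59) ≈ 11.2700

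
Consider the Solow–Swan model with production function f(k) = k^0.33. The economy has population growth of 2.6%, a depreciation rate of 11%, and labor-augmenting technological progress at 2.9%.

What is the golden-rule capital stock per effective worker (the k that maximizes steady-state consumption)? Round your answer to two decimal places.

k_gold ≈ 2.81

The golden rule sets f'(k) = n + g + δ, i.e. α·k^(α−1) = n + g + δ.
So k^(1−α) = α / (n + g + δ) = 0.33 / 0.165 = 2.0000.
k_gold = 2.0000^(1/0.67) ≈ 2.8138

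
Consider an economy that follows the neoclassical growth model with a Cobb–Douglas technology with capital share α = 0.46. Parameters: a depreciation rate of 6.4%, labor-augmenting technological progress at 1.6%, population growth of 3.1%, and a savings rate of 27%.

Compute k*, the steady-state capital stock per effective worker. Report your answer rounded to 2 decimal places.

Steady state requires s·f(k) = (n + g + δ)·k, i.e. s·k^α = (n + g + δ)·k.
Dividing both sides by k: k^(1−α) = s / (n + g + δ).
k^0.54 = 0.27 / (0.031 + 0.016 + 0.064) = 0.27 / 0.111 = 2.4324
k* = 2.4324^(1/0.54) ≈ 5.1866

k* = 5.19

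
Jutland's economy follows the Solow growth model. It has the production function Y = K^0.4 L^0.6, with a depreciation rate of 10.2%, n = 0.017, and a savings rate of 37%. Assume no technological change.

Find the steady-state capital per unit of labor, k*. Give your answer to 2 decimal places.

At the steady state, Δk = 0, so s·k^α = (n + δ)·k.
Rearranging, k^(1−α) = s / (n + δ).
k^0.6 = 0.37 / (0.017 + 0.102) = 0.37 / 0.119 = 3.1092
k* = 3.1092^(1/0.6) ≈ 6.6234

k* ≈ 6.62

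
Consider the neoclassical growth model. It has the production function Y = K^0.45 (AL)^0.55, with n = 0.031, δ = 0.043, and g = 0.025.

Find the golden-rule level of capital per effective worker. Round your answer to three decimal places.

The golden rule sets f'(k) = n + g + δ, i.e. α·k^(α−1) = n + g + δ.
So k^(1−α) = α / (n + g + δ) = 0.45 / 0.099 = 4.5455.
k_gold = 4.5455^(1/0.55) ≈ 15.6893

k_gold ≈ 15.689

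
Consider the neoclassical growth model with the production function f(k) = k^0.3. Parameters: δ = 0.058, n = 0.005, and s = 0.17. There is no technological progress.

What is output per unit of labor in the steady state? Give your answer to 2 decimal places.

In steady state, investment equals break-even investment: s·k^α = (n + δ)·k.
Dividing both sides by k: k^(1−α) = s / (n + δ).
k^0.7 = 0.17 / (0.005 + 0.058) = 0.17 / 0.063 = 2.6984
k* = 2.6984^(1/0.7) ≈ 4.1292
y* = (k*)^α = 4.1292^0.3 ≈ 1.5302

y* ≈ 1.53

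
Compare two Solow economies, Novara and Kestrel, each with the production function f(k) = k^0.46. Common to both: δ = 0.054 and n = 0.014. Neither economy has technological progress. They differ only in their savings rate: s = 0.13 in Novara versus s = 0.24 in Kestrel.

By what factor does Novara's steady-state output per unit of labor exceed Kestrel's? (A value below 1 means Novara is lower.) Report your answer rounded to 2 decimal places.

Steady-state y* = [s/(n + δ)]^(α/(1−α)), so the ratio is [ (s_N/(n + δ)_N) / (s_K/(n + δ)_K) ]^0.8519.
s_N/(n + δ)_N = 0.13/0.068 = 1.9118; s_K/(n + δ)_K = 0.24/0.068 = 3.5294.
Ratio = (1.9118/3.5294)^0.8519 = 0.5417^0.8519 ≈ 0.5932

ratio ≈ 0.59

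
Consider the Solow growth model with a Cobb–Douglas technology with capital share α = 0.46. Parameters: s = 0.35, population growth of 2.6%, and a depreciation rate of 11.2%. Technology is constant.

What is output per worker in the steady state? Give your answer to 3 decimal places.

y* = 2.210

At the steady state, Δk = 0, so s·k^α = (n + δ)·k.
Dividing both sides by k: k^(1−α) = s / (n + δ).
k^0.54 = 0.35 / (0.026 + 0.112) = 0.35 / 0.138 = 2.5362
k* = 2.5362^(1/0.54) ≈ 5.6039
y* = (k*)^α = 5.6039^0.46 ≈ 2.2096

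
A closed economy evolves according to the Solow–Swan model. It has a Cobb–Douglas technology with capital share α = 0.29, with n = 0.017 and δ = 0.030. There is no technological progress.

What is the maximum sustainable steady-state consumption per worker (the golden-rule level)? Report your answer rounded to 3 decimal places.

At the golden rule, f'(k) = n + δ, so α·k^(α−1) = n + δ and k_gold = (α/(n + δ))^(1/(1−α)).
k_gold = (0.29/0.047)^(1/0.71) = 6.1702^1.4085 ≈ 12.9759
c_gold = f(k_gold) − (n + δ)·k_gold = 2.1029 − 0.047×12.9759 ≈ 1.4930

c_gold ≈ 1.493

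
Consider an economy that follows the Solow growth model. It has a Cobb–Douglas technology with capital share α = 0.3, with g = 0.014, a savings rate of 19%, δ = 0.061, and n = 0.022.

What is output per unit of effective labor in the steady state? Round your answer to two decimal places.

y* ≈ 1.33

At the steady state, Δk = 0, so s·k^α = (n + g + δ)·k.
Rearranging, k^(1−α) = s / (n + g + δ).
k^0.7 = 0.19 / (0.022 + 0.014 + 0.061) = 0.19 / 0.097 = 1.9588
k* = 1.9588^(1/0.7) ≈ 2.6129
y* = (k*)^α = 2.6129^0.3 ≈ 1.3339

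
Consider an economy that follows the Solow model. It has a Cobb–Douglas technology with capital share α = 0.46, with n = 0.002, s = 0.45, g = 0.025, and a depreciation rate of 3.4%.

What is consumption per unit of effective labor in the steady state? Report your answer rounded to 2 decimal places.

c* ≈ 3.02

Steady state requires s·f(k) = (n + g + δ)·k, i.e. s·k^α = (n + g + δ)·k.
Dividing both sides by k: k^(1−α) = s / (n + g + δ).
k^0.54 = 0.45 / (0.002 + 0.025 + 0.034) = 0.45 / 0.061 = 7.3770
k* = 7.3770^(1/0.54) ≈ 40.4748
y* = (k*)^α = 40.4748^0.46 ≈ 5.4866
c* = (1 − s)·y* = (1 − 0.45) × 5.4866 ≈ 3.0176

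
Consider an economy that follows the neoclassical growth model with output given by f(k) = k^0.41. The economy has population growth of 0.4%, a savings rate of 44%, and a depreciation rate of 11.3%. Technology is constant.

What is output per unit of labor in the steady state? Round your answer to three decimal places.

At the steady state, Δk = 0, so s·k^α = (n + δ)·k.
Rearranging, k^(1−α) = s / (n + δ).
k^0.59 = 0.44 / (0.004 + 0.113) = 0.44 / 0.117 = 3.7607
k* = 3.7607^(1/0.59) ≈ 9.4413
y* = (k*)^α = 9.4413^0.41 ≈ 2.5105

y* ≈ 2.511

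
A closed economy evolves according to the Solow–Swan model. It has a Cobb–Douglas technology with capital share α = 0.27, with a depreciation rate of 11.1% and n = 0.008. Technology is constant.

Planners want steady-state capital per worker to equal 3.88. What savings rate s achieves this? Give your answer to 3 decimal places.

s ≈ 0.320

In steady state, investment equals break-even investment: s·k^α = (n + δ)·k.
So s / (n + δ) = (k*)^(1−α) = 3.88^0.73 = 2.6906.
Therefore s = 2.6906 × (n + δ) = 2.6906 × 0.119 = 0.3202.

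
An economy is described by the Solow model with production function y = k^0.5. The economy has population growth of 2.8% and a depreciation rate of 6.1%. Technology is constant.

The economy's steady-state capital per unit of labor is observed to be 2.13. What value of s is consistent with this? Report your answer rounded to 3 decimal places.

s ≈ 0.130

At the steady state, Δk = 0, so s·k^α = (n + δ)·k.
So s / (n + δ) = (k*)^(1−α) = 2.13^0.5 = 1.4595.
Therefore s = 1.4595 × (n + δ) = 1.4595 × 0.089 = 0.1299.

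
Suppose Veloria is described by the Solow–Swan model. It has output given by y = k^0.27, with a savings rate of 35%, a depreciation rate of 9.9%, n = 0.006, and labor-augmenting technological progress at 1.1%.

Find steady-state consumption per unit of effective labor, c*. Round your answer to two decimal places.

In steady state, investment equals break-even investment: s·k^α = (n + g + δ)·k.
Dividing both sides by k: k^(1−α) = s / (n + g + δ).
k^0.73 = 0.35 / (0.006 + 0.011 + 0.099) = 0.35 / 0.116 = 3.0172
k* = 3.0172^(1/0.73) ≈ 4.5393
y* = (k*)^α = 4.5393^0.27 ≈ 1.5045
c* = (1 − s)·y* = (1 − 0.35) × 1.5045 ≈ 0.9779

c* = 0.98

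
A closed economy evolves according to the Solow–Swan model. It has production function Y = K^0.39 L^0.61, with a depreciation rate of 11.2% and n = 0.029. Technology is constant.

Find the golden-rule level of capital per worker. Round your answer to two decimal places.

The golden rule sets f'(k) = n + δ, i.e. α·k^(α−1) = n + δ.
So k^(1−α) = α / (n + δ) = 0.39 / 0.141 = 2.7660.
k_gold = 2.7660^(1/0.61) ≈ 5.3009

k_gold ≈ 5.30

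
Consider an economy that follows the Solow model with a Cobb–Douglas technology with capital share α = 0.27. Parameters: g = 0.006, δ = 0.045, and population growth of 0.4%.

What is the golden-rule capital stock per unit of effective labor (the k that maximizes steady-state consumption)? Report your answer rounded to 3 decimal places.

The golden rule sets f'(k) = n + g + δ, i.e. α·k^(α−1) = n + g + δ.
So k^(1−α) = α / (n + g + δ) = 0.27 / 0.055 = 4.9091.
k_gold = 4.9091^(1/0.73) ≈ 8.8426

k_gold ≈ 8.843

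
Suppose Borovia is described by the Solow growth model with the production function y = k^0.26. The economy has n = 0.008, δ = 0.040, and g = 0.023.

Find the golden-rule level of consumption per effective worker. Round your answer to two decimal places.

c_gold ≈ 1.17

At the golden rule, f'(k) = n + g + δ, so α·k^(α−1) = n + g + δ and k_gold = (α/(n + g + δ))^(1/(1−α)).
k_gold = (0.26/0.071)^(1/0.74) = 3.6620^1.3514 ≈ 5.7784
c_gold = f(k_gold) − (n + g + δ)·k_gold = 1.5779 − 0.071×5.7784 ≈ 1.1676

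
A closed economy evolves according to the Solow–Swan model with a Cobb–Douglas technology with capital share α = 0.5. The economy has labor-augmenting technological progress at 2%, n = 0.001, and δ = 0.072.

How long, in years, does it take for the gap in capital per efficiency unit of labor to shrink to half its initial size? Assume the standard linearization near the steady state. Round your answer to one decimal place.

Near the steady state the convergence rate is λ = (1 − α)(n + g + δ).
λ = (1 − 0.5) × 0.093 = 0.5 × 0.093 = 0.0465
Half-life = ln 2 / λ = 0.6931 / 0.0465 ≈ 14.91 years

t_½ ≈ 14.9 years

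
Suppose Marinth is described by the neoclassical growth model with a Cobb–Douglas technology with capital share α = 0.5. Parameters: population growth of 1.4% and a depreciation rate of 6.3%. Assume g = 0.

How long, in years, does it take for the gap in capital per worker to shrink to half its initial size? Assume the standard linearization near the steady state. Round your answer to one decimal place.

half-life ≈ 18.0 years

Near the steady state the convergence rate is λ = (1 − α)(n + δ).
λ = (1 − 0.5) × 0.077 = 0.5 × 0.077 = 0.0385
Half-life = ln 2 / λ = 0.6931 / 0.0385 ≈ 18.00 years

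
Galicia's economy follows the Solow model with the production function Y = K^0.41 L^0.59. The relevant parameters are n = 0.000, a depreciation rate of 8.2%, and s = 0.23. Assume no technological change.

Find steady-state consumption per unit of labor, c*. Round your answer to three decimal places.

Steady state requires s·f(k) = (n + δ)·k, i.e. s·k^α = (n + δ)·k.
Rearranging, k^(1−α) = s / (n + δ).
k^0.59 = 0.23 / (0.000 + 0.082) = 0.23 / 0.082 = 2.8049
k* = 2.8049^(1/0.59) ≈ 5.7436
y* = (k*)^α = 5.7436^0.41 ≈ 2.0477
c* = (1 − s)·y* = (1 − 0.23) × 2.0477 ≈ 1.5767

c* = 1.577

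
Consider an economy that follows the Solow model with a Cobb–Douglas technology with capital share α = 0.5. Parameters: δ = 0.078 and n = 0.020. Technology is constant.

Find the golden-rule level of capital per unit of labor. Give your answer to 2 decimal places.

The golden rule sets f'(k) = n + δ, i.e. α·k^(α−1) = n + δ.
So k^(1−α) = α / (n + δ) = 0.5 / 0.098 = 5.1020.
k_gold = 5.1020^(1/0.5) ≈ 26.0304

k_gold ≈ 26.03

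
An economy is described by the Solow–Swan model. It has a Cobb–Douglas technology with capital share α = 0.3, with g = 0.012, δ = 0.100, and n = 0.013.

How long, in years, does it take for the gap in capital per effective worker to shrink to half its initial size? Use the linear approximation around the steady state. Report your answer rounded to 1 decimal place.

half-life ≈ 7.9 years

Near the steady state the convergence rate is λ = (1 − α)(n + g + δ).
λ = (1 − 0.3) × 0.125 = 0.7 × 0.125 = 0.0875
Half-life = ln 2 / λ = 0.6931 / 0.0875 ≈ 7.92 years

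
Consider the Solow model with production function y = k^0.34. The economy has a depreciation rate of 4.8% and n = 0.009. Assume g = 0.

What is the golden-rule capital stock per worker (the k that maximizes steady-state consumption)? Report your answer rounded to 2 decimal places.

k_gold ≈ 14.97

The golden rule sets f'(k) = n + δ, i.e. α·k^(α−1) = n + δ.
So k^(1−α) = α / (n + δ) = 0.34 / 0.057 = 5.9649.
k_gold = 5.9649^(1/0.66) ≈ 14.9677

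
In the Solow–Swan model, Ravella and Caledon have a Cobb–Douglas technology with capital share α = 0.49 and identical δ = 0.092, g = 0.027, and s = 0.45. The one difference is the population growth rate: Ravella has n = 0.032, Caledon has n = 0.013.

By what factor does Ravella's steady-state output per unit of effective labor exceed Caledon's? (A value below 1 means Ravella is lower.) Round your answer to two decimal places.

ratio ≈ 0.88

Steady-state y* = [s/(n + g + δ)]^(α/(1−α)), so the ratio is [ (s_R/(n + g + δ)_R) / (s_C/(n + g + δ)_C) ]^0.9608.
s_R/(n + g + δ)_R = 0.45/0.151 = 2.9801; s_C/(n + g + δ)_C = 0.45/0.132 = 3.4091.
Ratio = (2.9801/3.4091)^0.9608 = 0.8742^0.9608 ≈ 0.8788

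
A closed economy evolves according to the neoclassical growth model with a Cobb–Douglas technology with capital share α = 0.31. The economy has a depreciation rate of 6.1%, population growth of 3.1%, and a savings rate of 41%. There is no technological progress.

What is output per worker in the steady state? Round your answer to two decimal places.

In steady state, investment equals break-even investment: s·k^α = (n + δ)·k.
Rearranging, k^(1−α) = s / (n + δ).
k^0.69 = 0.41 / (0.031 + 0.061) = 0.41 / 0.092 = 4.4565
k* = 4.4565^(1/0.69) ≈ 8.7211
y* = (k*)^α = 8.7211^0.31 ≈ 1.9569

y* ≈ 1.96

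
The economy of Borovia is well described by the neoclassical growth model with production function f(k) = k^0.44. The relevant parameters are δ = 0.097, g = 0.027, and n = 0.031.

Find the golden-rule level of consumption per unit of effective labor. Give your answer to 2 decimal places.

At the golden rule, f'(k) = n + g + δ, so α·k^(α−1) = n + g + δ and k_gold = (α/(n + g + δ))^(1/(1−α)).
k_gold = (0.44/0.155)^(1/0.56) = 2.8387^1.7857 ≈ 6.4437
c_gold = f(k_gold) − (n + g + δ)·k_gold = 2.2700 − 0.155×6.4437 ≈ 1.2712

c_gold ≈ 1.27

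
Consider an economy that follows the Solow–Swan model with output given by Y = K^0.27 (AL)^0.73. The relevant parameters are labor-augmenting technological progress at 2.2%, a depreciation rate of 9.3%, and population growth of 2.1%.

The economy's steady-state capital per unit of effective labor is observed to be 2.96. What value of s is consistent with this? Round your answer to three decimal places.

Steady state requires s·f(k) = (n + g + δ)·k, i.e. s·k^α = (n + g + δ)·k.
So s / (n + g + δ) = (k*)^(1−α) = 2.96^0.73 = 2.2082.
Therefore s = 2.2082 × (n + g + δ) = 2.2082 × 0.136 = 0.3003.

s ≈ 0.300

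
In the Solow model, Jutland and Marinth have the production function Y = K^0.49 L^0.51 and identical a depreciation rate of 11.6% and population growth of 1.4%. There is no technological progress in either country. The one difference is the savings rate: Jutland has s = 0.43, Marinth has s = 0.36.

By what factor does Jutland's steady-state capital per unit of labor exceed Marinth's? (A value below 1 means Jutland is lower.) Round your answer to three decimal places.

Steady-state k* = [s/(n + δ)]^(1/(1−α)), so the ratio is [ (s_J/(n + δ)_J) / (s_M/(n + δ)_M) ]^1.9608.
s_J/(n + δ)_J = 0.43/0.130 = 3.3077; s_M/(n + δ)_M = 0.36/0.130 = 2.7692.
Ratio = (3.3077/2.7692)^1.9608 = 1.1945^1.9608 ≈ 1.4169

ratio ≈ 1.417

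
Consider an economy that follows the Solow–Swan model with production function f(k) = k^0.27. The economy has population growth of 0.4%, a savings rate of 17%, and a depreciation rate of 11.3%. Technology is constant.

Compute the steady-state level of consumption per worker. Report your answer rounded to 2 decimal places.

c* = 0.95

In steady state, investment equals break-even investment: s·k^α = (n + δ)·k.
Dividing both sides by k: k^(1−α) = s / (n + δ).
k^0.73 = 0.17 / (0.004 + 0.113) = 0.17 / 0.117 = 1.4530
k* = 1.4530^(1/0.73) ≈ 1.6683
y* = (k*)^α = 1.6683^0.27 ≈ 1.1482
c* = (1 − s)·y* = (1 − 0.17) × 1.1482 ≈ 0.9530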